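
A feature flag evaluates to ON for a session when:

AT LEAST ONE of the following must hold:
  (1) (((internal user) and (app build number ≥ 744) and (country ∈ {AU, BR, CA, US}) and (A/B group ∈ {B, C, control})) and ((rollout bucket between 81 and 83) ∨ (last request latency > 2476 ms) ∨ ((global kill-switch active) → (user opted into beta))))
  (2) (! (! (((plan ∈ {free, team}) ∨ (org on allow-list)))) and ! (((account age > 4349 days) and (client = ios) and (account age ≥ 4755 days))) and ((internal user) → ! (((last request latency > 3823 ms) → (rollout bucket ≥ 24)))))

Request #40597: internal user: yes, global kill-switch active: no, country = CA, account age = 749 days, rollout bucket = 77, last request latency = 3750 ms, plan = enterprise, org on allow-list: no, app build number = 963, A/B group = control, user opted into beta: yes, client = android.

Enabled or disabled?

Atomic conditions:
  internal user: yes → true
  app build number ≥ 744: 963 ≥ 744 is true
  country ∈ {AU, BR, CA, US}: CA is in the set → true
  A/B group ∈ {B, C, control}: control is in the set → true
  rollout bucket between 81 and 83: 77 in [81, 83] is false
  last request latency > 2476 ms: 3750 > 2476 is true
  global kill-switch active: no → false
  user opted into beta: yes → true
  plan ∈ {free, team}: enterprise is not in the set → false
  org on allow-list: no → false
  account age > 4349 days: 749 > 4349 is false
  client = ios: android == ios is false
  account age ≥ 4755 days: 749 ≥ 4755 is false
  last request latency > 3823 ms: 3750 > 3823 is false
  rollout bucket ≥ 24: 77 ≥ 24 is true
Combine:
[1.1] true AND true AND true AND true = true
[1.2.3] false → true (antecedent false ⇒ implication holds) = true
[1.2] false OR true OR true = true
[1] true AND true = true
[2.1.1.1] false OR false = false
[2.1.1] NOT false = true
[2.1] NOT true = false
[2.2.1] false AND false AND false = false
[2.2] NOT false = true
[2.3.2.1] false → true (antecedent false ⇒ implication holds) = true
[2.3.2] NOT true = false
[2.3] true → false = false
[2] false AND true AND false = false
[root] true OR false = true
Overall: true → enabled

Enabled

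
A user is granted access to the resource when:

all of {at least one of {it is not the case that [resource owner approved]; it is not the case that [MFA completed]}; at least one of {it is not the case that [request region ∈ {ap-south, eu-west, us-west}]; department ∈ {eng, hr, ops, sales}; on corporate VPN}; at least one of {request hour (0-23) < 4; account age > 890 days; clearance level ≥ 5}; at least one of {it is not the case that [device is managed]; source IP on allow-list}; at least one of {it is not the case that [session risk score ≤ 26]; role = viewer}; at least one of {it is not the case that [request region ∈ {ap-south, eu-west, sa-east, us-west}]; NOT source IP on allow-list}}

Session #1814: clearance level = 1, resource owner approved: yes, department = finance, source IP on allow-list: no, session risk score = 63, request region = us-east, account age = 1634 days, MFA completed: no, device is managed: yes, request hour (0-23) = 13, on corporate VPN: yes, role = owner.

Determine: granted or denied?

Denied

Atomic conditions:
  resource owner approved: yes → true
  MFA completed: no → false
  request region ∈ {ap-south, eu-west, us-west}: us-east is not in the set → false
  department ∈ {eng, hr, ops, sales}: finance is not in the set → false
  on corporate VPN: yes → true
  request hour (0-23) < 4: 13 < 4 is false
  account age > 890 days: 1634 > 890 is true
  clearance level ≥ 5: 1 ≥ 5 is false
  device is managed: yes → true
  source IP on allow-list: no → false
  session risk score ≤ 26: 63 ≤ 26 is false
  role = viewer: owner == viewer is false
  request region ∈ {ap-south, eu-west, sa-east, us-west}: us-east is not in the set → false
  NOT source IP on allow-list: no → true
Combine:
[1.1] NOT true = false
[1.2] NOT false = true
[1] false OR true = true
[2.1] NOT false = true
[2] true OR false OR true = true
[3] false OR true OR false = true
[4.1] NOT true = false
[4] false OR false = false
[5.1] NOT false = true
[5] true OR false = true
[6.1] NOT false = true
[6] true OR true = true
[root] true AND true AND true AND false AND true AND true = false
Overall: false → denied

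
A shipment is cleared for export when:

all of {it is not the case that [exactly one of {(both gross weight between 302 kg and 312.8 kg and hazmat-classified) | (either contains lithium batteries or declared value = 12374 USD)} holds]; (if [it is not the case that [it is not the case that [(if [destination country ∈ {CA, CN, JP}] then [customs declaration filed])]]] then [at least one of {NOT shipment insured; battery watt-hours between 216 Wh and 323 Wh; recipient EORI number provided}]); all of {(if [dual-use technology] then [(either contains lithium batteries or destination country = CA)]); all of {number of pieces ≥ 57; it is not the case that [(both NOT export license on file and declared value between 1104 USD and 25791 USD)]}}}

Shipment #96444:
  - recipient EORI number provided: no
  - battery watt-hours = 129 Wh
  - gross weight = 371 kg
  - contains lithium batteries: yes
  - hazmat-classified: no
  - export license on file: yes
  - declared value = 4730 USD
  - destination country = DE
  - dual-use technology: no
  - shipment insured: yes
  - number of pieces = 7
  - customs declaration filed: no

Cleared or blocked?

Atomic conditions:
  gross weight between 302 kg and 312.8 kg: 371 in [302, 312.8] is false
  hazmat-classified: no → false
  contains lithium batteries: yes → true
  declared value = 12374 USD: 4730 == 12374 is false
  destination country ∈ {CA, CN, JP}: DE is not in the set → false
  customs declaration filed: no → false
  NOT shipment insured: yes → false
  battery watt-hours between 216 Wh and 323 Wh: 129 in [216, 323] is false
  recipient EORI number provided: no → false
  dual-use technology: no → false
  destination country = CA: DE == CA is false
  number of pieces ≥ 57: 7 ≥ 57 is false
  NOT export license on file: yes → false
  declared value between 1104 USD and 25791 USD: 4730 in [1104, 25791] is true
Combine:
[1.1.1] false AND false = false
[1.1.2] true OR false = true
[1.1] exactly-one(false, true) = true
[1] NOT true = false
[2.1.1.1] false → false (antecedent false ⇒ implication holds) = true
[2.1.1] NOT true = false
[2.1] NOT false = true
[2.2] false OR false OR false = false
[2] true → false = false
[3.1.2] true OR false = true
[3.1] false → true (antecedent false ⇒ implication holds) = true
[3.2.2.1] false AND true = false
[3.2.2] NOT false = true
[3.2] false AND true = false
[3] true AND false = false
[root] false AND false AND false = false
Overall: false → blocked

Blocked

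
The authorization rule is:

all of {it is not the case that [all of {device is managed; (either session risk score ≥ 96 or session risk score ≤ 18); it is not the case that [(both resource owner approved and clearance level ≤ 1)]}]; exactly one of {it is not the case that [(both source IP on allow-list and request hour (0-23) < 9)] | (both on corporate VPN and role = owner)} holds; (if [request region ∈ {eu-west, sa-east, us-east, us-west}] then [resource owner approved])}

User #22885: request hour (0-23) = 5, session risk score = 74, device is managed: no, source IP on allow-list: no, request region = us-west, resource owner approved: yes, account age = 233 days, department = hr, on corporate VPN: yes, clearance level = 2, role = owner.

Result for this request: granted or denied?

Denied

Atomic conditions:
  device is managed: no → false
  session risk score ≥ 96: 74 ≥ 96 is false
  session risk score ≤ 18: 74 ≤ 18 is false
  resource owner approved: yes → true
  clearance level ≤ 1: 2 ≤ 1 is false
  source IP on allow-list: no → false
  request hour (0-23) < 9: 5 < 9 is true
  on corporate VPN: yes → true
  role = owner: owner == owner is true
  request region ∈ {eu-west, sa-east, us-east, us-west}: us-west is in the set → true
Combine:
[1.1.2] false OR false = false
[1.1.3.1] true AND false = false
[1.1.3] NOT false = true
[1.1] false AND false AND true = false
[1] NOT false = true
[2.1.1] false AND true = false
[2.1] NOT false = true
[2.2] true AND true = true
[2] exactly-one(true, true) = false
[3] true → true = true
[root] true AND false AND true = false
Overall: false → denied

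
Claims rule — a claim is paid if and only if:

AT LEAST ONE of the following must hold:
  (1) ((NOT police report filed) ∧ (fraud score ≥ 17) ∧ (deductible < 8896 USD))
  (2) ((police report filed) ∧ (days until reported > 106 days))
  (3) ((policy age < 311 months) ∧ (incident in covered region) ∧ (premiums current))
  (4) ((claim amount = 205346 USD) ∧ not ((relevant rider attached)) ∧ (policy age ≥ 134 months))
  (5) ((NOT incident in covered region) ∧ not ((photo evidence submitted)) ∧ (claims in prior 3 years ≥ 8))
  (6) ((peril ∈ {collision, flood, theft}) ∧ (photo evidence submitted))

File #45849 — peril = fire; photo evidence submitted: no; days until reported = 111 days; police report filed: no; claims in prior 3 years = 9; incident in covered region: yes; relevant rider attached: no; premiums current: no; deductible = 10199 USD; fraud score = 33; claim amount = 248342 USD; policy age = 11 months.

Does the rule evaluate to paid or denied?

Atomic conditions:
  NOT police report filed: no → true
  fraud score ≥ 17: 33 ≥ 17 is true
  deductible < 8896 USD: 10199 < 8896 is false
  police report filed: no → false
  days until reported > 106 days: 111 > 106 is true
  policy age < 311 months: 11 < 311 is true
  incident in covered region: yes → true
  premiums current: no → false
  claim amount = 205346 USD: 248342 == 205346 is false
  relevant rider attached: no → false
  policy age ≥ 134 months: 11 ≥ 134 is false
  NOT incident in covered region: yes → false
  photo evidence submitted: no → false
  claims in prior 3 years ≥ 8: 9 ≥ 8 is true
  peril ∈ {collision, flood, theft}: fire is not in the set → false
Combine:
[1] true AND true AND false = false
[2] false AND true = false
[3] true AND true AND false = false
[4.2] NOT false = true
[4] false AND true AND false = false
[5.2] NOT false = true
[5] false AND true AND true = false
[6] false AND false = false
[root] false OR false OR false OR false OR false OR false = false
Overall: false → denied

Denied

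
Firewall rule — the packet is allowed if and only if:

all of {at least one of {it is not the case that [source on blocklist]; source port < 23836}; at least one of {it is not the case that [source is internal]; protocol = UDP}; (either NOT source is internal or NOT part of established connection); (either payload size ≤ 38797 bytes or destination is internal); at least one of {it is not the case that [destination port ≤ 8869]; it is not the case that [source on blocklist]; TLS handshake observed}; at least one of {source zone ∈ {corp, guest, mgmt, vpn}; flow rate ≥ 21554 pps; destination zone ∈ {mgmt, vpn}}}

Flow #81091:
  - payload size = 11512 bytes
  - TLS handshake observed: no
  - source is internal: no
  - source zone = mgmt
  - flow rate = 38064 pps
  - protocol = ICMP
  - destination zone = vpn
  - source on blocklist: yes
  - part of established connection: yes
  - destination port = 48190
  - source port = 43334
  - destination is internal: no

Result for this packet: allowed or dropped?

Dropped

Atomic conditions:
  source on blocklist: yes → true
  source port < 23836: 43334 < 23836 is false
  source is internal: no → false
  protocol = UDP: ICMP == UDP is false
  NOT source is internal: no → true
  NOT part of established connection: yes → false
  payload size ≤ 38797 bytes: 11512 ≤ 38797 is true
  destination is internal: no → false
  destination port ≤ 8869: 48190 ≤ 8869 is false
  TLS handshake observed: no → false
  source zone ∈ {corp, guest, mgmt, vpn}: mgmt is in the set → true
  flow rate ≥ 21554 pps: 38064 ≥ 21554 is true
  destination zone ∈ {mgmt, vpn}: vpn is in the set → true
Combine:
[1.1] NOT true = false
[1] false OR false = false
[2.1] NOT false = true
[2] true OR false = true
[3] true OR false = true
[4] true OR false = true
[5.1] NOT false = true
[5.2] NOT true = false
[5] true OR false OR false = true
[6] true OR true OR true = true
[root] false AND true AND true AND true AND true AND true = false
Overall: false → dropped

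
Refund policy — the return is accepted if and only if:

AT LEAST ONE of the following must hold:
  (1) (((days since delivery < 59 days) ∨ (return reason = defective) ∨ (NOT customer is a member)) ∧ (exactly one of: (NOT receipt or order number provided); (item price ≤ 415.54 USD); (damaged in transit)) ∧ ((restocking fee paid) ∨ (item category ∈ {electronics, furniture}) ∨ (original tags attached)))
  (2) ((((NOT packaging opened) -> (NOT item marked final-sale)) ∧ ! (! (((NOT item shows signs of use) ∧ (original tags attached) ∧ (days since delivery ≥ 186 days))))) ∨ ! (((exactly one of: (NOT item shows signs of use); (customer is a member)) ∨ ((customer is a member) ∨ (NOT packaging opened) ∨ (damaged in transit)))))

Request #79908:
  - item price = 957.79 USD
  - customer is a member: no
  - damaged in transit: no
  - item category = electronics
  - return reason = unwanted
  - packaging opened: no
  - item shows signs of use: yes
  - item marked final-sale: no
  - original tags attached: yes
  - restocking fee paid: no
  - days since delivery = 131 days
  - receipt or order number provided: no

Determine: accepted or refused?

Atomic conditions:
  days since delivery < 59 days: 131 < 59 is false
  return reason = defective: unwanted == defective is false
  NOT customer is a member: no → true
  NOT receipt or order number provided: no → true
  item price ≤ 415.54 USD: 957.79 ≤ 415.54 is false
  damaged in transit: no → false
  restocking fee paid: no → false
  item category ∈ {electronics, furniture}: electronics is in the set → true
  original tags attached: yes → true
  NOT packaging opened: no → true
  NOT item marked final-sale: no → true
  NOT item shows signs of use: yes → false
  days since delivery ≥ 186 days: 131 ≥ 186 is false
  customer is a member: no → false
Combine:
[1.1] false OR false OR true = true
[1.2] exactly-one(true, false, false) = true
[1.3] false OR true OR true = true
[1] true AND true AND true = true
[2.1.1] true → true = true
[2.1.2.1.1] false AND true AND false = false
[2.1.2.1] NOT false = true
[2.1.2] NOT true = false
[2.1] true AND false = false
[2.2.1.1] exactly-one(false, false) = false
[2.2.1.2] false OR true OR false = true
[2.2.1] false OR true = true
[2.2] NOT true = false
[2] false OR false = false
[root] true OR false = true
Overall: true → accepted

Accepted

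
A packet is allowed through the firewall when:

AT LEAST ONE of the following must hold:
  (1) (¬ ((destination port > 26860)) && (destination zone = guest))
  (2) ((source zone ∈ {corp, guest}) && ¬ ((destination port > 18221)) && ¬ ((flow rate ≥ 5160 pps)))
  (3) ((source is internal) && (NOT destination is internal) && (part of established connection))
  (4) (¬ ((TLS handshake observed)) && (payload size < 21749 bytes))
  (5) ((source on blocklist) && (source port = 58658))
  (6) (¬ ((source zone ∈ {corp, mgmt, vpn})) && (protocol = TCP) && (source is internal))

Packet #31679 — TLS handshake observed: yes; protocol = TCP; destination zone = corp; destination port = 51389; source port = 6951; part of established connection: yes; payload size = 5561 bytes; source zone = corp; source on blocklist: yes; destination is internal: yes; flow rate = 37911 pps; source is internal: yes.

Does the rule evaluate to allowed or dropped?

Dropped

Atomic conditions:
  destination port > 26860: 51389 > 26860 is true
  destination zone = guest: corp == guest is false
  source zone ∈ {corp, guest}: corp is in the set → true
  destination port > 18221: 51389 > 18221 is true
  flow rate ≥ 5160 pps: 37911 ≥ 5160 is true
  source is internal: yes → true
  NOT destination is internal: yes → false
  part of established connection: yes → true
  TLS handshake observed: yes → true
  payload size < 21749 bytes: 5561 < 21749 is true
  source on blocklist: yes → true
  source port = 58658: 6951 == 58658 is false
  source zone ∈ {corp, mgmt, vpn}: corp is in the set → true
  protocol = TCP: TCP == TCP is true
Combine:
[1.1] NOT true = false
[1] false AND false = false
[2.2] NOT true = false
[2.3] NOT true = false
[2] true AND false AND false = false
[3] true AND false AND true = false
[4.1] NOT true = false
[4] false AND true = false
[5] true AND false = false
[6.1] NOT true = false
[6] false AND true AND true = false
[root] false OR false OR false OR false OR false OR false = false
Overall: false → dropped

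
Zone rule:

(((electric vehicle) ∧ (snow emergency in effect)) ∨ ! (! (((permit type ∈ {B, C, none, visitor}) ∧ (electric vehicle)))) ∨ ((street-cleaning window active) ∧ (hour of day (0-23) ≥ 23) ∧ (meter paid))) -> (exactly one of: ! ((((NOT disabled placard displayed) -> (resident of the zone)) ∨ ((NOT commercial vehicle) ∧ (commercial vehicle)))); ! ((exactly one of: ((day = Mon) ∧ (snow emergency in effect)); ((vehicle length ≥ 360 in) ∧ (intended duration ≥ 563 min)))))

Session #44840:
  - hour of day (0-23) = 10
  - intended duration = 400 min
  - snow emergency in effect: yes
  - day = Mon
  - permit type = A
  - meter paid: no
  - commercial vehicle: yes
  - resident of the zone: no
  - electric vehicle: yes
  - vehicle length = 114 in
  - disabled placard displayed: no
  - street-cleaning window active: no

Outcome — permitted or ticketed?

Permitted

Atomic conditions:
  electric vehicle: yes → true
  snow emergency in effect: yes → true
  permit type ∈ {B, C, none, visitor}: A is not in the set → false
  street-cleaning window active: no → false
  hour of day (0-23) ≥ 23: 10 ≥ 23 is false
  meter paid: no → false
  NOT disabled placard displayed: no → true
  resident of the zone: no → false
  NOT commercial vehicle: yes → false
  commercial vehicle: yes → true
  day = Mon: Mon == Mon is true
  vehicle length ≥ 360 in: 114 ≥ 360 is false
  intended duration ≥ 563 min: 400 ≥ 563 is false
Combine:
[1.1] true AND true = true
[1.2.1.1] false AND true = false
[1.2.1] NOT false = true
[1.2] NOT true = false
[1.3] false AND false AND false = false
[1] true OR false OR false = true
[2.1.1.1] true → false = false
[2.1.1.2] false AND true = false
[2.1.1] false OR false = false
[2.1] NOT false = true
[2.2.1.1] true AND true = true
[2.2.1.2] false AND false = false
[2.2.1] exactly-one(true, false) = true
[2.2] NOT true = false
[2] exactly-one(true, false) = true
[root] true → true = true
Overall: true → permitted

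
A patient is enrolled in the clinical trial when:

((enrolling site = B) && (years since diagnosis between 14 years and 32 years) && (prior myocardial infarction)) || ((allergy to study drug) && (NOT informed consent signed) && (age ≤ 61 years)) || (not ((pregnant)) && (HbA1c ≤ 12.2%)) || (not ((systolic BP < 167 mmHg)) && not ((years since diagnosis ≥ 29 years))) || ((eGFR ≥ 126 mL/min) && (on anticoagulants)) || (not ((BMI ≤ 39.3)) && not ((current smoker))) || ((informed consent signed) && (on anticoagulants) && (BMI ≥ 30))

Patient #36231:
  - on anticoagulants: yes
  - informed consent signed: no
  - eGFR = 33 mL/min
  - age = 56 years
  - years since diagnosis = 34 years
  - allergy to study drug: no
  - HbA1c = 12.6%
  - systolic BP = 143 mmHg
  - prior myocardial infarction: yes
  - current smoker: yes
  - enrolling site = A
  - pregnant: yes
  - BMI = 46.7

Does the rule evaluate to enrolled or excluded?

Excluded

Atomic conditions:
  enrolling site = B: A == B is false
  years since diagnosis between 14 years and 32 years: 34 in [14, 32] is false
  prior myocardial infarction: yes → true
  allergy to study drug: no → false
  NOT informed consent signed: no → true
  age ≤ 61 years: 56 ≤ 61 is true
  pregnant: yes → true
  HbA1c ≤ 12.2%: 12.6 ≤ 12.2 is false
  systolic BP < 167 mmHg: 143 < 167 is true
  years since diagnosis ≥ 29 years: 34 ≥ 29 is true
  eGFR ≥ 126 mL/min: 33 ≥ 126 is false
  on anticoagulants: yes → true
  BMI ≤ 39.3: 46.7 ≤ 39.3 is false
  current smoker: yes → true
  informed consent signed: no → false
  BMI ≥ 30: 46.7 ≥ 30 is true
Combine:
[1] false AND false AND true = false
[2] false AND true AND true = false
[3.1] NOT true = false
[3] false AND false = false
[4.1] NOT true = false
[4.2] NOT true = false
[4] false AND false = false
[5] false AND true = false
[6.1] NOT false = true
[6.2] NOT true = false
[6] true AND false = false
[7] false AND true AND true = false
[root] false OR false OR false OR false OR false OR false OR false = false
Overall: false → excluded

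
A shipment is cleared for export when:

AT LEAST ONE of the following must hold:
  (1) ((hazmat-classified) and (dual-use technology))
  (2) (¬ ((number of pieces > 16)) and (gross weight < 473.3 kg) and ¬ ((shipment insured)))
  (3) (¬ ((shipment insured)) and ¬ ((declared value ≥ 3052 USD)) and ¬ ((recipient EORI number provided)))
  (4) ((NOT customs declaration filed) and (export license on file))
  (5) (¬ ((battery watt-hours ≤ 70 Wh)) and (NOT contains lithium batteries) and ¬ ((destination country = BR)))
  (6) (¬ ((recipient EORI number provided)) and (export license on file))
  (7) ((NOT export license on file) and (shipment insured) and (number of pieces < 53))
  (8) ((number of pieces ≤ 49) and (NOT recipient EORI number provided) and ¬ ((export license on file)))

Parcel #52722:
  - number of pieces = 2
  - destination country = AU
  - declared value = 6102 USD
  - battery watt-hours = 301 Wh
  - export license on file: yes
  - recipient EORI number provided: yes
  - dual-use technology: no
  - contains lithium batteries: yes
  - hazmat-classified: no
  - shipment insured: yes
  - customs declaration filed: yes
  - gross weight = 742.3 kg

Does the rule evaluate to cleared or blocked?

Atomic conditions:
  hazmat-classified: no → false
  dual-use technology: no → false
  number of pieces > 16: 2 > 16 is false
  gross weight < 473.3 kg: 742.3 < 473.3 is false
  shipment insured: yes → true
  declared value ≥ 3052 USD: 6102 ≥ 3052 is true
  recipient EORI number provided: yes → true
  NOT customs declaration filed: yes → false
  export license on file: yes → true
  battery watt-hours ≤ 70 Wh: 301 ≤ 70 is false
  NOT contains lithium batteries: yes → false
  destination country = BR: AU == BR is false
  NOT export license on file: yes → false
  number of pieces < 53: 2 < 53 is true
  number of pieces ≤ 49: 2 ≤ 49 is true
  NOT recipient EORI number provided: yes → false
Combine:
[1] false AND false = false
[2.1] NOT false = true
[2.3] NOT true = false
[2] true AND false AND false = false
[3.1] NOT true = false
[3.2] NOT true = false
[3.3] NOT true = false
[3] false AND false AND false = false
[4] false AND true = false
[5.1] NOT false = true
[5.3] NOT false = true
[5] true AND false AND true = false
[6.1] NOT true = false
[6] false AND true = false
[7] false AND true AND true = false
[8.3] NOT true = false
[8] true AND false AND false = false
[root] false OR false OR false OR false OR false OR false OR false OR false = false
Overall: false → blocked

Blocked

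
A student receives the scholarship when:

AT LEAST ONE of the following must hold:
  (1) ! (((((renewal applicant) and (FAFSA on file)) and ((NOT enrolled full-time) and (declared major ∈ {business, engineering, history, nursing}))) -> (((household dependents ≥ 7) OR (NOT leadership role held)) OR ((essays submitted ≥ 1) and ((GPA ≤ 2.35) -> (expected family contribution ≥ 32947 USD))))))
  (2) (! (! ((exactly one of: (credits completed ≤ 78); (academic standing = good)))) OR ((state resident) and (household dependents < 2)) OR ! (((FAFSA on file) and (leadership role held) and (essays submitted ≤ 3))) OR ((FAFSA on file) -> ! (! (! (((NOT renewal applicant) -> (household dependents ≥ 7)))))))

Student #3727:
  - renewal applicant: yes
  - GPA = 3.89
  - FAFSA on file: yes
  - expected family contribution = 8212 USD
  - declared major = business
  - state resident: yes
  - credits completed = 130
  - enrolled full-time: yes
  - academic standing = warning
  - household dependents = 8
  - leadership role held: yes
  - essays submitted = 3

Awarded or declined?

Declined

Atomic conditions:
  renewal applicant: yes → true
  FAFSA on file: yes → true
  NOT enrolled full-time: yes → false
  declared major ∈ {business, engineering, history, nursing}: business is in the set → true
  household dependents ≥ 7: 8 ≥ 7 is true
  NOT leadership role held: yes → false
  essays submitted ≥ 1: 3 ≥ 1 is true
  GPA ≤ 2.35: 3.89 ≤ 2.35 is false
  expected family contribution ≥ 32947 USD: 8212 ≥ 32947 is false
  credits completed ≤ 78: 130 ≤ 78 is false
  academic standing = good: warning == good is false
  state resident: yes → true
  household dependents < 2: 8 < 2 is false
  leadership role held: yes → true
  essays submitted ≤ 3: 3 ≤ 3 is true
  NOT renewal applicant: yes → false
Combine:
[1.1.1.1] true AND true = true
[1.1.1.2] false AND true = false
[1.1.1] true AND false = false
[1.1.2.1] true OR false = true
[1.1.2.2.2] false → false (antecedent false ⇒ implication holds) = true
[1.1.2.2] true AND true = true
[1.1.2] true OR true = true
[1.1] false → true (antecedent false ⇒ implication holds) = true
[1] NOT true = false
[2.1.1.1] exactly-one(false, false) = false
[2.1.1] NOT false = true
[2.1] NOT true = false
[2.2] true AND false = false
[2.3.1] true AND true AND true = true
[2.3] NOT true = false
[2.4.2.1.1.1] false → true (antecedent false ⇒ implication holds) = true
[2.4.2.1.1] NOT true = false
[2.4.2.1] NOT false = true
[2.4.2] NOT true = false
[2.4] true → false = false
[2] false OR false OR false OR false = false
[root] false OR false = false
Overall: false → declined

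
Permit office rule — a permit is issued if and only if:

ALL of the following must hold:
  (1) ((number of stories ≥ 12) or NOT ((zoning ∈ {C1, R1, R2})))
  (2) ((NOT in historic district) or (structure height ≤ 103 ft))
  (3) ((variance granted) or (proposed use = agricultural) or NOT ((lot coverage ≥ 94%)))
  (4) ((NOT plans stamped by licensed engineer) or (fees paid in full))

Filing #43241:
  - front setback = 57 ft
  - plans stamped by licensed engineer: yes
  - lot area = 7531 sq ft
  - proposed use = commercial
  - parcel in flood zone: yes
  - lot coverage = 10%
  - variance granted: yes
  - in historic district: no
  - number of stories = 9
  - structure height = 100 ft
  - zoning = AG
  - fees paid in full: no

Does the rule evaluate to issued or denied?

Atomic conditions:
  number of stories ≥ 12: 9 ≥ 12 is false
  zoning ∈ {C1, R1, R2}: AG is not in the set → false
  NOT in historic district: no → true
  structure height ≤ 103 ft: 100 ≤ 103 is true
  variance granted: yes → true
  proposed use = agricultural: commercial == agricultural is false
  lot coverage ≥ 94%: 10 ≥ 94 is false
  NOT plans stamped by licensed engineer: yes → false
  fees paid in full: no → false
Combine:
[1.2] NOT false = true
[1] false OR true = true
[2] true OR true = true
[3.3] NOT false = true
[3] true OR false OR true = true
[4] false OR false = false
[root] true AND true AND true AND false = false
Overall: false → denied

Denied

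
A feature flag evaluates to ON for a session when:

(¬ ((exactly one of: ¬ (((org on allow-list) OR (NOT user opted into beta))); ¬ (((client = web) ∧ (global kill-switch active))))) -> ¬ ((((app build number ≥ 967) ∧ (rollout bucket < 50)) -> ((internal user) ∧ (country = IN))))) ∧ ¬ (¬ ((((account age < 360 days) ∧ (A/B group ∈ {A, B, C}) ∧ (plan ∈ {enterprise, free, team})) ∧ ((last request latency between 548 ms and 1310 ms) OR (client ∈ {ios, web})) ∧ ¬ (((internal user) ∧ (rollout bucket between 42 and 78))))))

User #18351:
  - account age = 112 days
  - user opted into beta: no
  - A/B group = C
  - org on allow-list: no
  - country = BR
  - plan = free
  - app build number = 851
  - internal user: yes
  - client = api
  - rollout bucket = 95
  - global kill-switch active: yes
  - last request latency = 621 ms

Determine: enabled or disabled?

Atomic conditions:
  org on allow-list: no → false
  NOT user opted into beta: no → true
  client = web: api == web is false
  global kill-switch active: yes → true
  app build number ≥ 967: 851 ≥ 967 is false
  rollout bucket < 50: 95 < 50 is false
  internal user: yes → true
  country = IN: BR == IN is false
  account age < 360 days: 112 < 360 is true
  A/B group ∈ {A, B, C}: C is in the set → true
  plan ∈ {enterprise, free, team}: free is in the set → true
  last request latency between 548 ms and 1310 ms: 621 in [548, 1310] is true
  client ∈ {ios, web}: api is not in the set → false
  rollout bucket between 42 and 78: 95 in [42, 78] is false
Combine:
[1.1.1.1.1] false OR true = true
[1.1.1.1] NOT true = false
[1.1.1.2.1] false AND true = false
[1.1.1.2] NOT false = true
[1.1.1] exactly-one(false, true) = true
[1.1] NOT true = false
[1.2.1.1] false AND false = false
[1.2.1.2] true AND false = false
[1.2.1] false → false (antecedent false ⇒ implication holds) = true
[1.2] NOT true = false
[1] false → false (antecedent false ⇒ implication holds) = true
[2.1.1.1] true AND true AND true = true
[2.1.1.2] true OR false = true
[2.1.1.3.1] true AND false = false
[2.1.1.3] NOT false = true
[2.1.1] true AND true AND true = true
[2.1] NOT true = false
[2] NOT false = true
[root] true AND true = true
Overall: true → enabled

Enabled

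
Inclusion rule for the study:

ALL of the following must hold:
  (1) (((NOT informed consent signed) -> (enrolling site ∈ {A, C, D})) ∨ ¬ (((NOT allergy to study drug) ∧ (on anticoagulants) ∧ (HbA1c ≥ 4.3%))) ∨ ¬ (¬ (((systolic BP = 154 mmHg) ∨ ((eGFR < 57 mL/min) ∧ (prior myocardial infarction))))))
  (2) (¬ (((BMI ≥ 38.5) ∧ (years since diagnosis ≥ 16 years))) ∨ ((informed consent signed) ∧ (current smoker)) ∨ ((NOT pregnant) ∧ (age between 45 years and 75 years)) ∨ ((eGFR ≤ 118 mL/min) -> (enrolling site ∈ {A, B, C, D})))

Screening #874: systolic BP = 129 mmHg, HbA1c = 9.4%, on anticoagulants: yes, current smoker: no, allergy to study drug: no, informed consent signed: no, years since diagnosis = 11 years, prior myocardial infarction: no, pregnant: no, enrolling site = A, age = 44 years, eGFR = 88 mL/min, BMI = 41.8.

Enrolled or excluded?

Enrolled

Atomic conditions:
  NOT informed consent signed: no → true
  enrolling site ∈ {A, C, D}: A is in the set → true
  NOT allergy to study drug: no → true
  on anticoagulants: yes → true
  HbA1c ≥ 4.3%: 9.4 ≥ 4.3 is true
  systolic BP = 154 mmHg: 129 == 154 is false
  eGFR < 57 mL/min: 88 < 57 is false
  prior myocardial infarction: no → false
  BMI ≥ 38.5: 41.8 ≥ 38.5 is true
  years since diagnosis ≥ 16 years: 11 ≥ 16 is false
  informed consent signed: no → false
  current smoker: no → false
  NOT pregnant: no → true
  age between 45 years and 75 years: 44 in [45, 75] is false
  eGFR ≤ 118 mL/min: 88 ≤ 118 is true
  enrolling site ∈ {A, B, C, D}: A is in the set → true
Combine:
[1.1] true → true = true
[1.2.1] true AND true AND true = true
[1.2] NOT true = false
[1.3.1.1.2] false AND false = false
[1.3.1.1] false OR false = false
[1.3.1] NOT false = true
[1.3] NOT true = false
[1] true OR false OR false = true
[2.1.1] true AND false = false
[2.1] NOT false = true
[2.2] false AND false = false
[2.3] true AND false = false
[2.4] true → true = true
[2] true OR false OR false OR true = true
[root] true AND true = true
Overall: true → enrolled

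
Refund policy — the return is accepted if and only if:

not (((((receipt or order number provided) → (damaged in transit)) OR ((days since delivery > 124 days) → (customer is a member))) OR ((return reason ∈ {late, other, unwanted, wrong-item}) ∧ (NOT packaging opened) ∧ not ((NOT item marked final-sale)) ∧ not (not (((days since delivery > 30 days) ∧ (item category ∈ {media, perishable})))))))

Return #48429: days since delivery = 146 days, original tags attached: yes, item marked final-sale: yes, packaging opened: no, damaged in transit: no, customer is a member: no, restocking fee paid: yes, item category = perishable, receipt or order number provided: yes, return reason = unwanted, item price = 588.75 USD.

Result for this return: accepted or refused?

Atomic conditions:
  receipt or order number provided: yes → true
  damaged in transit: no → false
  days since delivery > 124 days: 146 > 124 is true
  customer is a member: no → false
  return reason ∈ {late, other, unwanted, wrong-item}: unwanted is in the set → true
  NOT packaging opened: no → true
  NOT item marked final-sale: yes → false
  days since delivery > 30 days: 146 > 30 is true
  item category ∈ {media, perishable}: perishable is in the set → true
Combine:
[1.1.1] true → false = false
[1.1.2] true → false = false
[1.1] false OR false = false
[1.2.3] NOT false = true
[1.2.4.1.1] true AND true = true
[1.2.4.1] NOT true = false
[1.2.4] NOT false = true
[1.2] true AND true AND true AND true = true
[1] false OR true = true
[root] NOT true = false
Overall: false → refused

Refused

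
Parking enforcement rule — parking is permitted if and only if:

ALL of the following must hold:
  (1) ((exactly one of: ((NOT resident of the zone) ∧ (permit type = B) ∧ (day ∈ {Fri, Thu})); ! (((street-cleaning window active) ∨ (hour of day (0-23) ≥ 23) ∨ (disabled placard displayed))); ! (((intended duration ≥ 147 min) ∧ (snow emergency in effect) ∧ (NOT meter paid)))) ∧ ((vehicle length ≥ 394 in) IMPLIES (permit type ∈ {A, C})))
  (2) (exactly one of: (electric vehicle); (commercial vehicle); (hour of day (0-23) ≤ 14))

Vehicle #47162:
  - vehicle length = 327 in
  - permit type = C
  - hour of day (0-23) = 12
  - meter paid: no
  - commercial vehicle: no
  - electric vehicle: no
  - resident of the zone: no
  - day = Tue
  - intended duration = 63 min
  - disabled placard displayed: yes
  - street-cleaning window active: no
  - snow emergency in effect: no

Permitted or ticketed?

Permitted

Atomic conditions:
  NOT resident of the zone: no → true
  permit type = B: C == B is false
  day ∈ {Fri, Thu}: Tue is not in the set → false
  street-cleaning window active: no → false
  hour of day (0-23) ≥ 23: 12 ≥ 23 is false
  disabled placard displayed: yes → true
  intended duration ≥ 147 min: 63 ≥ 147 is false
  snow emergency in effect: no → false
  NOT meter paid: no → true
  vehicle length ≥ 394 in: 327 ≥ 394 is false
  permit type ∈ {A, C}: C is in the set → true
  electric vehicle: no → false
  commercial vehicle: no → false
  hour of day (0-23) ≤ 14: 12 ≤ 14 is true
Combine:
[1.1.1] true AND false AND false = false
[1.1.2.1] false OR false OR true = true
[1.1.2] NOT true = false
[1.1.3.1] false AND false AND true = false
[1.1.3] NOT false = true
[1.1] exactly-one(false, false, true) = true
[1.2] false → true (antecedent false ⇒ implication holds) = true
[1] true AND true = true
[2] exactly-one(false, false, true) = true
[root] true AND true = true
Overall: true → permitted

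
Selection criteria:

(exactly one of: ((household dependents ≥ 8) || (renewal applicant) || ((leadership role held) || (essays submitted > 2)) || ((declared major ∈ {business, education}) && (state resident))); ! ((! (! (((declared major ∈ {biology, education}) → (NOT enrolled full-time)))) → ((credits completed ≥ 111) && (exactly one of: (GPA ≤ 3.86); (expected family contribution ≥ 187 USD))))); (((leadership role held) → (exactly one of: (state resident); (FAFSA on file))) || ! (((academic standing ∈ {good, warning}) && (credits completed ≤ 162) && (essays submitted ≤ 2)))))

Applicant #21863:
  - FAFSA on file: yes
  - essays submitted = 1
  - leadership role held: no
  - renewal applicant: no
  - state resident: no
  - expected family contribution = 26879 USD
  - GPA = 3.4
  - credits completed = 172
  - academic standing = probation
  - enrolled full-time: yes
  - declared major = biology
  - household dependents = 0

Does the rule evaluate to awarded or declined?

Awarded

Atomic conditions:
  household dependents ≥ 8: 0 ≥ 8 is false
  renewal applicant: no → false
  leadership role held: no → false
  essays submitted > 2: 1 > 2 is false
  declared major ∈ {business, education}: biology is not in the set → false
  state resident: no → false
  declared major ∈ {biology, education}: biology is in the set → true
  NOT enrolled full-time: yes → false
  credits completed ≥ 111: 172 ≥ 111 is true
  GPA ≤ 3.86: 3.4 ≤ 3.86 is true
  expected family contribution ≥ 187 USD: 26879 ≥ 187 is true
  FAFSA on file: yes → true
  academic standing ∈ {good, warning}: probation is not in the set → false
  credits completed ≤ 162: 172 ≤ 162 is false
  essays submitted ≤ 2: 1 ≤ 2 is true
Combine:
[1.3] false OR false = false
[1.4] false AND false = false
[1] false OR false OR false OR false = false
[2.1.1.1.1] true → false = false
[2.1.1.1] NOT false = true
[2.1.1] NOT true = false
[2.1.2.2] exactly-one(true, true) = false
[2.1.2] true AND false = false
[2.1] false → false (antecedent false ⇒ implication holds) = true
[2] NOT true = false
[3.1.2] exactly-one(false, true) = true
[3.1] false → true (antecedent false ⇒ implication holds) = true
[3.2.1] false AND false AND true = false
[3.2] NOT false = true
[3] true OR true = true
[root] exactly-one(false, false, true) = true
Overall: true → awarded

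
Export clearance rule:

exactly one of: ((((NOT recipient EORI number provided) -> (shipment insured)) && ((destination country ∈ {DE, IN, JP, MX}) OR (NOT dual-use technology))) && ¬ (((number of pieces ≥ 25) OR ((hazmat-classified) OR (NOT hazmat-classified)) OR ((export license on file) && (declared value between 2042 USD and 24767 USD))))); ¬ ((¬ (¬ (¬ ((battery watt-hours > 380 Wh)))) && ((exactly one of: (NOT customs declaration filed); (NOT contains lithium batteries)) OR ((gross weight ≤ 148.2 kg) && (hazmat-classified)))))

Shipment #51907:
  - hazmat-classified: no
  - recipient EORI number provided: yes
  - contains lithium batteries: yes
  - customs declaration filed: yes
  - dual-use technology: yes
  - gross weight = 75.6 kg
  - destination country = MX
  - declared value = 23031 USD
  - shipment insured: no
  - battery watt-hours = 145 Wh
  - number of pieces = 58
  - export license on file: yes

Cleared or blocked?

Atomic conditions:
  NOT recipient EORI number provided: yes → false
  shipment insured: no → false
  destination country ∈ {DE, IN, JP, MX}: MX is in the set → true
  NOT dual-use technology: yes → false
  number of pieces ≥ 25: 58 ≥ 25 is true
  hazmat-classified: no → false
  NOT hazmat-classified: no → true
  export license on file: yes → true
  declared value between 2042 USD and 24767 USD: 23031 in [2042, 24767] is true
  battery watt-hours > 380 Wh: 145 > 380 is false
  NOT customs declaration filed: yes → false
  NOT contains lithium batteries: yes → false
  gross weight ≤ 148.2 kg: 75.6 ≤ 148.2 is true
Combine:
[1.1.1] false → false (antecedent false ⇒ implication holds) = true
[1.1.2] true OR false = true
[1.1] true AND true = true
[1.2.1.2] false OR true = true
[1.2.1.3] true AND true = true
[1.2.1] true OR true OR true = true
[1.2] NOT true = false
[1] true AND false = false
[2.1.1.1.1] NOT false = true
[2.1.1.1] NOT true = false
[2.1.1] NOT false = true
[2.1.2.1] exactly-one(false, false) = false
[2.1.2.2] true AND false = false
[2.1.2] false OR false = false
[2.1] true AND false = false
[2] NOT false = true
[root] exactly-one(false, true) = true
Overall: true → cleared

Cleared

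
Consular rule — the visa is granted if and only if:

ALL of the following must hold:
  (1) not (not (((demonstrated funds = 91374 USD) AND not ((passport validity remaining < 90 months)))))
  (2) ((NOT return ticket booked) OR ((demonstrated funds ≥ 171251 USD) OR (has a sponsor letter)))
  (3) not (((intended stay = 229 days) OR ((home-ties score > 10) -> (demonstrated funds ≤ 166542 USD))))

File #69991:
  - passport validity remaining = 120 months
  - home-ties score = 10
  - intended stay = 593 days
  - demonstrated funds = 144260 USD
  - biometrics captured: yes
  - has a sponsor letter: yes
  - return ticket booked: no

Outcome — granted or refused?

Atomic conditions:
  demonstrated funds = 91374 USD: 144260 == 91374 is false
  passport validity remaining < 90 months: 120 < 90 is false
  NOT return ticket booked: no → true
  demonstrated funds ≥ 171251 USD: 144260 ≥ 171251 is false
  has a sponsor letter: yes → true
  intended stay = 229 days: 593 == 229 is false
  home-ties score > 10: 10 > 10 is false
  demonstrated funds ≤ 166542 USD: 144260 ≤ 166542 is true
Combine:
[1.1.1.2] NOT false = true
[1.1.1] false AND true = false
[1.1] NOT false = true
[1] NOT true = false
[2.2] false OR true = true
[2] true OR true = true
[3.1.2] false → true (antecedent false ⇒ implication holds) = true
[3.1] false OR true = true
[3] NOT true = false
[root] false AND true AND false = false
Overall: false → refused

Refused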